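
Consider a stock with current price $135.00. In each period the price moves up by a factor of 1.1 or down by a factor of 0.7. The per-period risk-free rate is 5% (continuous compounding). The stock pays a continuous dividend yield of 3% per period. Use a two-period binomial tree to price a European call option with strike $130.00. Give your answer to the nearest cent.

Per-period risk-free factor R = e^0.05 = 1.0513; dividend-adjusted growth = e^(0.05−0.03) = 1.0202.
Risk-neutral probability p = (1.0202 − 0.7)/(1.1 − 0.7) = 0.3202/0.4000 = 0.8005
Terminal stock prices: S_uu = 163.4, S_ud = 103.9, S_dd = 66.15
Terminal payoffs (S − K): max(33.35, 0) = 33.35, max(-26.05, 0) = 0, max(-63.85, 0) = 0
Node u (S = 148.5): V_u = e^(−0.05)·[0.8005·33.3500 + 0.1995·0.0000] = 25.3948
Node d (S = 94.5): V_d = e^(−0.05)·[0.8005·0.0000 + 0.1995·0.0000] = 0.0000
Node 0 (S = 135): V_0 = e^(−0.05)·[0.8005·25.3948 + 0.1995·0.0000] = 19.3372

$19.34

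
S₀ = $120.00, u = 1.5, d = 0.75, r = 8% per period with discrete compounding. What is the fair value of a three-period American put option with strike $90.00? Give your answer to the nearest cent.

$6.05

Risk-neutral probability p = (1 + 0.08 − 0.75)/(1.5 − 0.75) = 0.3300/0.7500 = 0.4400
Terminal stock prices: S_uuu = 405, S_uud = 202.5, S_udd = 101.2, S_ddd = 50.62
Terminal payoffs (K − S): max(-315, 0) = 0, max(-112.5, 0) = 0, max(-11.25, 0) = 0, max(39.38, 0) = 39.38
Node uu (S = 270): continuation = 1/1.08·[0.4400·0.0000 + 0.5600·0.0000] = 0.0000; exercise value = 0.0000 ≤ continuation, so V_uu = 0.0000
Node ud (S = 135): continuation = 1/1.08·[0.4400·0.0000 + 0.5600·0.0000] = 0.0000; exercise value = 0.0000 ≤ continuation, so V_ud = 0.0000
Node dd (S = 67.5): continuation = 1/1.08·[0.4400·0.0000 + 0.5600·39.3750] = 20.4167; exercise value = 22.5000 > continuation, so V_dd = 22.5000 (exercise)
Node u (S = 180): continuation = 1/1.08·[0.4400·0.0000 + 0.5600·0.0000] = 0.0000; exercise value = 0.0000 ≤ continuation, so V_u = 0.0000
Node d (S = 90): continuation = 1/1.08·[0.4400·0.0000 + 0.5600·22.5000] = 11.6667; exercise value = 0.0000 ≤ continuation, so V_d = 11.6667
Node 0 (S = 120): continuation = 1/1.08·[0.4400·0.0000 + 0.5600·11.6667] = 6.0494; exercise value = 0.0000 ≤ continuation, so V_0 = 6.0494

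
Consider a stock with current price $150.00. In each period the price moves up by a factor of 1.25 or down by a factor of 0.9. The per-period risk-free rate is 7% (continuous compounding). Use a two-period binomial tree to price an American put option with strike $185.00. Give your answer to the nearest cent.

Risk-neutral probability p = (e^0.07 − 0.9)/(1.25 − 0.9) = 0.1725/0.3500 = 0.4929
Terminal stock prices: S_uu = 234.4, S_ud = 168.8, S_dd = 121.5
Terminal payoffs (K − S): max(-49.38, 0) = 0, max(16.25, 0) = 16.25, max(63.5, 0) = 63.5
Node u (S = 187.5): continuation = e^(−0.07)·[0.4929·0.0000 + 0.5071·16.2500] = 7.6836; exercise value = 0.0000 ≤ continuation, so V_u = 7.6836
Node d (S = 135): continuation = e^(−0.07)·[0.4929·16.2500 + 0.5071·63.5000] = 37.4929; exercise value = 50.0000 > continuation, so V_d = 50.0000 (exercise)
Node 0 (S = 150): continuation = e^(−0.07)·[0.4929·7.6836 + 0.5071·50.0000] = 27.1728; exercise value = 35.0000 > continuation, so V_0 = 35.0000 (exercise)

$35.00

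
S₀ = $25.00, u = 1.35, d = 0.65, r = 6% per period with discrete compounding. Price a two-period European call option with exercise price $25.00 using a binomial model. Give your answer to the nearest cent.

$6.28

Risk-neutral probability p = (1 + 0.06 − 0.65)/(1.35 − 0.65) = 0.4100/0.7000 = 0.5857
Terminal stock prices: S_uu = 45.56, S_ud = 21.94, S_dd = 10.56
Terminal payoffs (S − K): max(20.56, 0) = 20.56, max(-3.062, 0) = 0, max(-14.44, 0) = 0
Node u (S = 33.75): V_u = 1/1.06·[0.5857·20.5625 + 0.4143·0.0000] = 11.3620
Node d (S = 16.25): V_d = 1/1.06·[0.5857·0.0000 + 0.4143·0.0000] = 0.0000
Node 0 (S = 25): V_0 = 1/1.06·[0.5857·11.3620 + 0.4143·0.0000] = 6.2782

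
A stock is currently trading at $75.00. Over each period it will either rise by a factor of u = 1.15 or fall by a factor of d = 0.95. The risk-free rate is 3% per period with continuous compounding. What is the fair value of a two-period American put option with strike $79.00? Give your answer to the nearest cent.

Risk-neutral probability p = (e^0.03 − 0.95)/(1.15 − 0.95) = 0.0805/0.2000 = 0.4023
Terminal stock prices: S_uu = 99.19, S_ud = 81.94, S_dd = 67.69
Terminal payoffs (K − S): max(-20.19, 0) = 0, max(-2.938, 0) = 0, max(11.31, 0) = 11.31
Node u (S = 86.25): continuation = e^(−0.03)·[0.4023·0.0000 + 0.5977·0.0000] = 0.0000; exercise value = 0.0000 ≤ continuation, so V_u = 0.0000
Node d (S = 71.25): continuation = e^(−0.03)·[0.4023·0.0000 + 0.5977·11.3125] = 6.5619; exercise value = 7.7500 > continuation, so V_d = 7.7500 (exercise)
Node 0 (S = 75): continuation = e^(−0.03)·[0.4023·0.0000 + 0.5977·7.7500] = 4.4955; exercise value = 4.0000 ≤ continuation, so V_0 = 4.4955

$4.50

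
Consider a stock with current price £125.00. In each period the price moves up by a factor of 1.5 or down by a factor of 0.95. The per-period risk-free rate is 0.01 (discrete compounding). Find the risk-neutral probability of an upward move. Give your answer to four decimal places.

Risk-neutral probability p = (1 + 0.01 − 0.95)/(1.5 − 0.95) = 0.0600/0.5500 = 0.1091

p = 0.1091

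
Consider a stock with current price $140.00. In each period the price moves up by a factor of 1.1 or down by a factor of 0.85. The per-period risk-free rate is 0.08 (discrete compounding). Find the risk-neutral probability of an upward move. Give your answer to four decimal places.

Risk-neutral probability p = (1 + 0.08 − 0.85)/(1.1 − 0.85) = 0.2300/0.2500 = 0.9200

p = 0.9200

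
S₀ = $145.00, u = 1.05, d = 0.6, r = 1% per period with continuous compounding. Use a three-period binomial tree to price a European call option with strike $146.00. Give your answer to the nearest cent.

Risk-neutral probability p = (e^0.01 − 0.6)/(1.05 − 0.6) = 0.4101/0.4500 = 0.9112
Terminal stock prices: S_uuu = 167.9, S_uud = 95.92, S_udd = 54.81, S_ddd = 31.32
Terminal payoffs (S − K): max(21.86, 0) = 21.86, max(-50.08, 0) = 0, max(-91.19, 0) = 0, max(-114.7, 0) = 0
Node uu (S = 159.9): V_uu = e^(−0.01)·[0.9112·21.8556 + 0.0888·0.0000] = 19.7172
Node ud (S = 91.35): V_ud = e^(−0.01)·[0.9112·0.0000 + 0.0888·0.0000] = 0.0000
Node dd (S = 52.2): V_dd = e^(−0.01)·[0.9112·0.0000 + 0.0888·0.0000] = 0.0000
Node u (S = 152.2): V_u = e^(−0.01)·[0.9112·19.7172 + 0.0888·0.0000] = 17.7880
Node d (S = 87): V_d = e^(−0.01)·[0.9112·0.0000 + 0.0888·0.0000] = 0.0000
Node 0 (S = 145): V_0 = e^(−0.01)·[0.9112·17.7880 + 0.0888·0.0000] = 16.0475

$16.05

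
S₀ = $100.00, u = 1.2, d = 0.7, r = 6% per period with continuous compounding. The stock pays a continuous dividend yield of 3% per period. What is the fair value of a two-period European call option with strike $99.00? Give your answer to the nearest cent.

$17.43

Per-period risk-free factor R = e^0.06 = 1.0618; dividend-adjusted growth = e^(0.06−0.03) = 1.0305.
Risk-neutral probability p = (1.0305 − 0.7)/(1.2 − 0.7) = 0.3305/0.5000 = 0.6609
Terminal stock prices: S_uu = 144, S_ud = 84, S_dd = 49
Terminal payoffs (S − K): max(45, 0) = 45, max(-15, 0) = 0, max(-50, 0) = 0
Node u (S = 120): V_u = e^(−0.06)·[0.6609·45.0000 + 0.3391·0.0000] = 28.0089
Node d (S = 70): V_d = e^(−0.06)·[0.6609·0.0000 + 0.3391·0.0000] = 0.0000
Node 0 (S = 100): V_0 = e^(−0.06)·[0.6609·28.0089 + 0.3391·0.0000] = 17.4333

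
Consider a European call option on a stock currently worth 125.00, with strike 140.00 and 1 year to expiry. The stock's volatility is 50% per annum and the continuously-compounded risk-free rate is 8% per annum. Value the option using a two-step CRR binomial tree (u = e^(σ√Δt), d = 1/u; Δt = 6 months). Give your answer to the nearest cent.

CRR parameters: u = e^(σ√Δt) = e^(0.5·√0.5) = 1.4241, d = 1/u = 0.7022
Per-period rate: rΔt = 0.08·0.5 = 0.04, so R = e^0.04 = 1.0408
Risk-neutral probability p = (e^0.04 − 0.7022)/(1.4241 − 0.7022) = 0.3386/0.7219 = 0.4691
Terminal stock prices: S_uu = 253.5, S_ud = 125, S_dd = 61.63
Terminal payoffs (S − K): max(113.5, 0) = 113.5, max(-15, 0) = 0, max(-78.37, 0) = 0
Node u (S = 178): V_u = e^(−0.04)·[0.4691·113.5144 + 0.5309·0.0000] = 51.1563
Node d (S = 87.77): V_d = e^(−0.04)·[0.4691·0.0000 + 0.5309·0.0000] = 0.0000
Node 0 (S = 125): V_0 = e^(−0.04)·[0.4691·51.1563 + 0.5309·0.0000] = 23.0541

23.05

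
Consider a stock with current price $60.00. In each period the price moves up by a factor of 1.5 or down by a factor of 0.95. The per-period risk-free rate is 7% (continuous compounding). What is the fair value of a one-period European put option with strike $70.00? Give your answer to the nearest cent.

$9.42

Risk-neutral probability p = (e^0.07 − 0.95)/(1.5 − 0.95) = 0.1225/0.5500 = 0.2227
Terminal stock prices: S_u = 90, S_d = 57
Terminal payoffs (K − S): max(-20, 0) = 0, max(13, 0) = 13
Node 0 (S = 60): V_0 = e^(−0.07)·[0.2227·0.0000 + 0.7773·13.0000] = 9.4212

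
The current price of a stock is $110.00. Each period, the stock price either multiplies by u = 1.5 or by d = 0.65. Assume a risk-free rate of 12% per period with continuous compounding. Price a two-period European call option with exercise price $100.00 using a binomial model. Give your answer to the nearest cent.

Risk-neutral probability p = (e^0.12 − 0.65)/(1.5 − 0.65) = 0.4775/0.8500 = 0.5618
Terminal stock prices: S_uu = 247.5, S_ud = 107.2, S_dd = 46.48
Terminal payoffs (S − K): max(147.5, 0) = 147.5, max(7.25, 0) = 7.25, max(-53.52, 0) = 0
Node u (S = 165): V_u = e^(−0.12)·[0.5618·147.5000 + 0.4382·7.2500] = 76.3080
Node d (S = 71.5): V_d = e^(−0.12)·[0.5618·7.2500 + 0.4382·0.0000] = 3.6122
Node 0 (S = 110): V_0 = e^(−0.12)·[0.5618·76.3080 + 0.4382·3.6122] = 39.4235

$39.42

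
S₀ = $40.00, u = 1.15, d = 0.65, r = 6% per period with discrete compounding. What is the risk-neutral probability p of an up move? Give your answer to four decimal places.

p = 0.8200

Risk-neutral probability p = (1 + 0.06 − 0.65)/(1.15 − 0.65) = 0.4100/0.5000 = 0.8200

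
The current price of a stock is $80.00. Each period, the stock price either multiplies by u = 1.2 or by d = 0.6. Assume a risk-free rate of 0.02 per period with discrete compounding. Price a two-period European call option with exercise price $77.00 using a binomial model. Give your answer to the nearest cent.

$17.99

Risk-neutral probability p = (1 + 0.02 − 0.6)/(1.2 − 0.6) = 0.4200/0.6000 = 0.7000
Terminal stock prices: S_uu = 115.2, S_ud = 57.6, S_dd = 28.8
Terminal payoffs (S − K): max(38.2, 0) = 38.2, max(-19.4, 0) = 0, max(-48.2, 0) = 0
Node u (S = 96): V_u = 1/1.02·[0.7000·38.2000 + 0.3000·0.0000] = 26.2157
Node d (S = 48): V_d = 1/1.02·[0.7000·0.0000 + 0.3000·0.0000] = 0.0000
Node 0 (S = 80): V_0 = 1/1.02·[0.7000·26.2157 + 0.3000·0.0000] = 17.9912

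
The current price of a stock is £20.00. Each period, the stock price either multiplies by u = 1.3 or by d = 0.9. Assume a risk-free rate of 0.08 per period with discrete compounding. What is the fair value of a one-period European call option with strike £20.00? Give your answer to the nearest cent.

Risk-neutral probability p = (1 + 0.08 − 0.9)/(1.3 − 0.9) = 0.1800/0.4000 = 0.4500
Terminal stock prices: S_u = 26, S_d = 18
Terminal payoffs (S − K): max(6, 0) = 6, max(-2, 0) = 0
Node 0 (S = 20): V_0 = 1/1.08·[0.4500·6.0000 + 0.5500·0.0000] = 2.5000

£2.50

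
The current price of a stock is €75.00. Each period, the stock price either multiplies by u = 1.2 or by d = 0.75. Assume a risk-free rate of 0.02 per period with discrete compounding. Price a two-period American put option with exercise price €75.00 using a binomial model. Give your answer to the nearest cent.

Risk-neutral probability p = (1 + 0.02 − 0.75)/(1.2 − 0.75) = 0.2700/0.4500 = 0.6000
Terminal stock prices: S_uu = 108, S_ud = 67.5, S_dd = 42.19
Terminal payoffs (K − S): max(-33, 0) = 0, max(7.5, 0) = 7.5, max(32.81, 0) = 32.81
Node u (S = 90): continuation = 1/1.02·[0.6000·0.0000 + 0.4000·7.5000] = 2.9412; exercise value = 0.0000 ≤ continuation, so V_u = 2.9412
Node d (S = 56.25): continuation = 1/1.02·[0.6000·7.5000 + 0.4000·32.8125] = 17.2794; exercise value = 18.7500 > continuation, so V_d = 18.7500 (exercise)
Node 0 (S = 75): continuation = 1/1.02·[0.6000·2.9412 + 0.4000·18.7500] = 9.0830; exercise value = 0.0000 ≤ continuation, so V_0 = 9.0830

€9.08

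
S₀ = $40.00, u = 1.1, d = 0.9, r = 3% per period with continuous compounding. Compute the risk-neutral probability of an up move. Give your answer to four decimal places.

p = 0.6523

Risk-neutral probability p = (e^0.03 − 0.9)/(1.1 − 0.9) = 0.1305/0.2000 = 0.6523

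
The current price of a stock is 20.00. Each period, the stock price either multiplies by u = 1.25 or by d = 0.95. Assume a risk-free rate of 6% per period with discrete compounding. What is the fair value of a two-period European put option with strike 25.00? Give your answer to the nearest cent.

Risk-neutral probability p = (1 + 0.06 − 0.95)/(1.25 − 0.95) = 0.1100/0.3000 = 0.3667
Terminal stock prices: S_uu = 31.25, S_ud = 23.75, S_dd = 18.05
Terminal payoffs (K − S): max(-6.25, 0) = 0, max(1.25, 0) = 1.25, max(6.95, 0) = 6.95
Node u (S = 25): V_u = 1/1.06·[0.3667·0.0000 + 0.6333·1.2500] = 0.7469
Node d (S = 19): V_d = 1/1.06·[0.3667·1.2500 + 0.6333·6.9500] = 4.5849
Node 0 (S = 20): V_0 = 1/1.06·[0.3667·0.7469 + 0.6333·4.5849] = 2.9978

3.00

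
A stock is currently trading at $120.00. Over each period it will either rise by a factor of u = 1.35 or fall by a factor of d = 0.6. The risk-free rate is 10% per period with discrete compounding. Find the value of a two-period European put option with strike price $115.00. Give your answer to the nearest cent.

Risk-neutral probability p = (1 + 0.1 − 0.6)/(1.35 − 0.6) = 0.5000/0.7500 = 0.6667
Terminal stock prices: S_uu = 218.7, S_ud = 97.2, S_dd = 43.2
Terminal payoffs (K − S): max(-103.7, 0) = 0, max(17.8, 0) = 17.8, max(71.8, 0) = 71.8
Node u (S = 162): V_u = 1/1.1·[0.6667·0.0000 + 0.3333·17.8000] = 5.3939
Node d (S = 72): V_d = 1/1.1·[0.6667·17.8000 + 0.3333·71.8000] = 32.5455
Node 0 (S = 120): V_0 = 1/1.1·[0.6667·5.3939 + 0.3333·32.5455] = 13.1313

$13.13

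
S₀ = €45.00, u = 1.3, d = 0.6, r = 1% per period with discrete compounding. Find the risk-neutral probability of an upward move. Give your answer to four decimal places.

p = 0.5857

Risk-neutral probability p = (1 + 0.01 − 0.6)/(1.3 − 0.6) = 0.4100/0.7000 = 0.5857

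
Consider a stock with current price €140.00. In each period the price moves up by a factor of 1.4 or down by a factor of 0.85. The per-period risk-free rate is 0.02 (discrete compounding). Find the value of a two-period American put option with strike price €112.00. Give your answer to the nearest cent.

Risk-neutral probability p = (1 + 0.02 − 0.85)/(1.4 − 0.85) = 0.1700/0.5500 = 0.3091
Terminal stock prices: S_uu = 274.4, S_ud = 166.6, S_dd = 101.1
Terminal payoffs (K − S): max(-162.4, 0) = 0, max(-54.6, 0) = 0, max(10.85, 0) = 10.85
Node u (S = 196): continuation = 1/1.02·[0.3091·0.0000 + 0.6909·0.0000] = 0.0000; exercise value = 0.0000 ≤ continuation, so V_u = 0.0000
Node d (S = 119): continuation = 1/1.02·[0.3091·0.0000 + 0.6909·10.8500] = 7.3494; exercise value = 0.0000 ≤ continuation, so V_d = 7.3494
Node 0 (S = 140): continuation = 1/1.02·[0.3091·0.0000 + 0.6909·7.3494] = 4.9782; exercise value = 0.0000 ≤ continuation, so V_0 = 4.9782

€4.98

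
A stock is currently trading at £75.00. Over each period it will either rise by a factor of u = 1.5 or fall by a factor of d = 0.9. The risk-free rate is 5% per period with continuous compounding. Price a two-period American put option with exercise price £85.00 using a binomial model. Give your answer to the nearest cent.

£12.45

Risk-neutral probability p = (e^0.05 − 0.9)/(1.5 − 0.9) = 0.1513/0.6000 = 0.2521
Terminal stock prices: S_uu = 168.8, S_ud = 101.2, S_dd = 60.75
Terminal payoffs (K − S): max(-83.75, 0) = 0, max(-16.25, 0) = 0, max(24.25, 0) = 24.25
Node u (S = 112.5): continuation = e^(−0.05)·[0.2521·0.0000 + 0.7479·0.0000] = 0.0000; exercise value = 0.0000 ≤ continuation, so V_u = 0.0000
Node d (S = 67.5): continuation = e^(−0.05)·[0.2521·0.0000 + 0.7479·24.2500] = 17.2516; exercise value = 17.5000 > continuation, so V_d = 17.5000 (exercise)
Node 0 (S = 75): continuation = e^(−0.05)·[0.2521·0.0000 + 0.7479·17.5000] = 12.4496; exercise value = 10.0000 ≤ continuation, so V_0 = 12.4496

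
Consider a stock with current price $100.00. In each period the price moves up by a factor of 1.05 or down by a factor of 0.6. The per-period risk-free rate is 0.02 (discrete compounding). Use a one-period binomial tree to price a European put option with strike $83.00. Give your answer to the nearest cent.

Risk-neutral probability p = (1 + 0.02 − 0.6)/(1.05 − 0.6) = 0.4200/0.4500 = 0.9333
Terminal stock prices: S_u = 105, S_d = 60
Terminal payoffs (K − S): max(-22, 0) = 0, max(23, 0) = 23
Node 0 (S = 100): V_0 = 1/1.02·[0.9333·0.0000 + 0.0667·23.0000] = 1.5033

$1.50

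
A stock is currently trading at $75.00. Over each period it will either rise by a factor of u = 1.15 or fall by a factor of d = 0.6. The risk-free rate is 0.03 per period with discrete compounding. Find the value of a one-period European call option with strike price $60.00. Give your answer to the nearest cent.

Risk-neutral probability p = (1 + 0.03 − 0.6)/(1.15 − 0.6) = 0.4300/0.5500 = 0.7818
Terminal stock prices: S_u = 86.25, S_d = 45
Terminal payoffs (S − K): max(26.25, 0) = 26.25, max(-15, 0) = 0
Node 0 (S = 75): V_0 = 1/1.03·[0.7818·26.2500 + 0.2182·0.0000] = 19.9250

$19.92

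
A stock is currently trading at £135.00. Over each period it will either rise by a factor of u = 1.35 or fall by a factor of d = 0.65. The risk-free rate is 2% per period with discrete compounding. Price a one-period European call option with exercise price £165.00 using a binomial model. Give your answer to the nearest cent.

Risk-neutral probability p = (1 + 0.02 − 0.65)/(1.35 − 0.65) = 0.3700/0.7000 = 0.5286
Terminal stock prices: S_u = 182.2, S_d = 87.75
Terminal payoffs (S − K): max(17.25, 0) = 17.25, max(-77.25, 0) = 0
Node 0 (S = 135): V_0 = 1/1.02·[0.5286·17.2500 + 0.4714·0.0000] = 8.9391

£8.94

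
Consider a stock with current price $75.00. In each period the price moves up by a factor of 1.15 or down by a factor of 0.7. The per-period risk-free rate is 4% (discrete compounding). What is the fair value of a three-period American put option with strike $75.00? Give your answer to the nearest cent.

$8.48

Risk-neutral probability p = (1 + 0.04 − 0.7)/(1.15 − 0.7) = 0.3400/0.4500 = 0.7556
Terminal stock prices: S_uuu = 114.1, S_uud = 69.43, S_udd = 42.26, S_ddd = 25.72
Terminal payoffs (K − S): max(-39.07, 0) = 0, max(5.569, 0) = 5.569, max(32.74, 0) = 32.74, max(49.28, 0) = 49.28
Node uu (S = 99.19): continuation = 1/1.04·[0.7556·0.0000 + 0.2444·5.5688] = 1.3089; exercise value = 0.0000 ≤ continuation, so V_uu = 1.3089
Node ud (S = 60.37): continuation = 1/1.04·[0.7556·5.5688 + 0.2444·32.7375] = 11.7404; exercise value = 14.6250 > continuation, so V_ud = 14.6250 (exercise)
Node dd (S = 36.75): continuation = 1/1.04·[0.7556·32.7375 + 0.2444·49.2750] = 35.3654; exercise value = 38.2500 > continuation, so V_dd = 38.2500 (exercise)
Node u (S = 86.25): continuation = 1/1.04·[0.7556·1.3089 + 0.2444·14.6250] = 4.3884; exercise value = 0.0000 ≤ continuation, so V_u = 4.3884
Node d (S = 52.5): continuation = 1/1.04·[0.7556·14.6250 + 0.2444·38.2500] = 19.6154; exercise value = 22.5000 > continuation, so V_d = 22.5000 (exercise)
Node 0 (S = 75): continuation = 1/1.04·[0.7556·4.3884 + 0.2444·22.5000] = 8.4766; exercise value = 0.0000 ≤ continuation, so V_0 = 8.4766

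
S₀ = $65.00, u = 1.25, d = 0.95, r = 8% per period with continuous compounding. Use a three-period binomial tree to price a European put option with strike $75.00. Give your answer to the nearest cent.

Risk-neutral probability p = (e^0.08 − 0.95)/(1.25 − 0.95) = 0.1333/0.3000 = 0.4443
Terminal stock prices: S_uuu = 127, S_uud = 96.48, S_udd = 73.33, S_ddd = 55.73
Terminal payoffs (K − S): max(-51.95, 0) = 0, max(-21.48, 0) = 0, max(1.672, 0) = 1.672, max(19.27, 0) = 19.27
Node uu (S = 101.6): V_uu = e^(−0.08)·[0.4443·0.0000 + 0.5557·0.0000] = 0.0000
Node ud (S = 77.19): V_ud = e^(−0.08)·[0.4443·0.0000 + 0.5557·1.6719] = 0.8576
Node dd (S = 58.66): V_dd = e^(−0.08)·[0.4443·1.6719 + 0.5557·19.2706] = 10.5712
Node u (S = 81.25): V_u = e^(−0.08)·[0.4443·0.0000 + 0.5557·0.8576] = 0.4400
Node d (S = 61.75): V_d = e^(−0.08)·[0.4443·0.8576 + 0.5557·10.5712] = 5.7746
Node 0 (S = 65): V_0 = e^(−0.08)·[0.4443·0.4400 + 0.5557·5.7746] = 3.1427

$3.14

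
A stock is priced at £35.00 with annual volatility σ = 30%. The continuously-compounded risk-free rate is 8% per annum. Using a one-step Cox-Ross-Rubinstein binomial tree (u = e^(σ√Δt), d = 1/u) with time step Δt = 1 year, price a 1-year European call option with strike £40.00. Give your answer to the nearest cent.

CRR parameters: u = e^(σ√Δt) = e^(0.3·√1) = 1.3499, d = 1/u = 0.7408
Per-period rate: rΔt = 0.08·1 = 0.08, so R = e^0.08 = 1.0833
Risk-neutral probability p = (e^0.08 − 0.7408)/(1.3499 − 0.7408) = 0.3425/0.6090 = 0.5623
Terminal stock prices: S_u = 47.25, S_d = 25.93
Terminal payoffs (S − K): max(7.245, 0) = 7.245, max(-14.07, 0) = 0
Node 0 (S = 35): V_0 = e^(−0.08)·[0.5623·7.2451 + 0.4377·0.0000] = 3.7607

£3.76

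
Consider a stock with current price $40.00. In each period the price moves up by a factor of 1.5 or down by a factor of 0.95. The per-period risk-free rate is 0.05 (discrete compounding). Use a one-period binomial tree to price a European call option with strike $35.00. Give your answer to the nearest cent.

Risk-neutral probability p = (1 + 0.05 − 0.95)/(1.5 − 0.95) = 0.1000/0.5500 = 0.1818
Terminal stock prices: S_u = 60, S_d = 38
Terminal payoffs (S − K): max(25, 0) = 25, max(3, 0) = 3
Node 0 (S = 40): V_0 = 1/1.05·[0.1818·25.0000 + 0.8182·3.0000] = 6.6667

$6.67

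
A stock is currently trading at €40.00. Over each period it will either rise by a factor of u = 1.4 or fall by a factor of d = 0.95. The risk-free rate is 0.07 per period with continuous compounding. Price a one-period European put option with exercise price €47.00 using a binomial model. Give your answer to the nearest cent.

€6.11

Risk-neutral probability p = (e^0.07 − 0.95)/(1.4 − 0.95) = 0.1225/0.4500 = 0.2722
Terminal stock prices: S_u = 56, S_d = 38
Terminal payoffs (K − S): max(-9, 0) = 0, max(9, 0) = 9
Node 0 (S = 40): V_0 = e^(−0.07)·[0.2722·0.0000 + 0.7278·9.0000] = 6.1070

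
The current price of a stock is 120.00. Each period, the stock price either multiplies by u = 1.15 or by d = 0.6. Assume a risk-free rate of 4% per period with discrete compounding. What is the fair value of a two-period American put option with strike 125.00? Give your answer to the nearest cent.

16.43

Risk-neutral probability p = (1 + 0.04 − 0.6)/(1.15 − 0.6) = 0.4400/0.5500 = 0.8000
Terminal stock prices: S_uu = 158.7, S_ud = 82.8, S_dd = 43.2
Terminal payoffs (K − S): max(-33.7, 0) = 0, max(42.2, 0) = 42.2, max(81.8, 0) = 81.8
Node u (S = 138): continuation = 1/1.04·[0.8000·0.0000 + 0.2000·42.2000] = 8.1154; exercise value = 0.0000 ≤ continuation, so V_u = 8.1154
Node d (S = 72): continuation = 1/1.04·[0.8000·42.2000 + 0.2000·81.8000] = 48.1923; exercise value = 53.0000 > continuation, so V_d = 53.0000 (exercise)
Node 0 (S = 120): continuation = 1/1.04·[0.8000·8.1154 + 0.2000·53.0000] = 16.4349; exercise value = 5.0000 ≤ continuation, so V_0 = 16.4349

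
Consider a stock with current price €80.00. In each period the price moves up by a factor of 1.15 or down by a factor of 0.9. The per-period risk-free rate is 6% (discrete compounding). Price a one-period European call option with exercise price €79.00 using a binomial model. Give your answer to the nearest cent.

€7.85

Risk-neutral probability p = (1 + 0.06 − 0.9)/(1.15 − 0.9) = 0.1600/0.2500 = 0.6400
Terminal stock prices: S_u = 92, S_d = 72
Terminal payoffs (S − K): max(13, 0) = 13, max(-7, 0) = 0
Node 0 (S = 80): V_0 = 1/1.06·[0.6400·13.0000 + 0.3600·0.0000] = 7.8491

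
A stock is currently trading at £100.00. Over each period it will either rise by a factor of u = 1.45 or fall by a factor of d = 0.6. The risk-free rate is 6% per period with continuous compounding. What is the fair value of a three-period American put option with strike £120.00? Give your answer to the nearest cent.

£33.07

Risk-neutral probability p = (e^0.06 − 0.6)/(1.45 − 0.6) = 0.4618/0.8500 = 0.5433
Terminal stock prices: S_uuu = 304.9, S_uud = 126.1, S_udd = 52.2, S_ddd = 21.6
Terminal payoffs (K − S): max(-184.9, 0) = 0, max(-6.15, 0) = 0, max(67.8, 0) = 67.8, max(98.4, 0) = 98.4
Node uu (S = 210.2): continuation = e^(−0.06)·[0.5433·0.0000 + 0.4567·0.0000] = 0.0000; exercise value = 0.0000 ≤ continuation, so V_uu = 0.0000
Node ud (S = 87): continuation = e^(−0.06)·[0.5433·0.0000 + 0.4567·67.8000] = 29.1587; exercise value = 33.0000 > continuation, so V_ud = 33.0000 (exercise)
Node dd (S = 36): continuation = e^(−0.06)·[0.5433·67.8000 + 0.4567·98.4000] = 77.0117; exercise value = 84.0000 > continuation, so V_dd = 84.0000 (exercise)
Node u (S = 145): continuation = e^(−0.06)·[0.5433·0.0000 + 0.4567·33.0000] = 14.1923; exercise value = 0.0000 ≤ continuation, so V_u = 14.1923
Node d (S = 60): continuation = e^(−0.06)·[0.5433·33.0000 + 0.4567·84.0000] = 53.0117; exercise value = 60.0000 > continuation, so V_d = 60.0000 (exercise)
Node 0 (S = 100): continuation = e^(−0.06)·[0.5433·14.1923 + 0.4567·60.0000] = 33.0663; exercise value = 20.0000 ≤ continuation, so V_0 = 33.0663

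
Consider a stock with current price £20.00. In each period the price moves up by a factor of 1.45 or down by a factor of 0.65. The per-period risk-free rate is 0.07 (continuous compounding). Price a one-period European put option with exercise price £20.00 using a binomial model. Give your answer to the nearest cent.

Risk-neutral probability p = (e^0.07 − 0.65)/(1.45 − 0.65) = 0.4225/0.8000 = 0.5281
Terminal stock prices: S_u = 29, S_d = 13
Terminal payoffs (K − S): max(-9, 0) = 0, max(7, 0) = 7
Node 0 (S = 20): V_0 = e^(−0.07)·[0.5281·0.0000 + 0.4719·7.0000] = 3.0797

£3.08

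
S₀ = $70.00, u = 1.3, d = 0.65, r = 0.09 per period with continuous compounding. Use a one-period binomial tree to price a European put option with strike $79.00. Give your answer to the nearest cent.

$9.69

Risk-neutral probability p = (e^0.09 − 0.65)/(1.3 − 0.65) = 0.4442/0.6500 = 0.6833
Terminal stock prices: S_u = 91, S_d = 45.5
Terminal payoffs (K − S): max(-12, 0) = 0, max(33.5, 0) = 33.5
Node 0 (S = 70): V_0 = e^(−0.09)·[0.6833·0.0000 + 0.3167·33.5000] = 9.6949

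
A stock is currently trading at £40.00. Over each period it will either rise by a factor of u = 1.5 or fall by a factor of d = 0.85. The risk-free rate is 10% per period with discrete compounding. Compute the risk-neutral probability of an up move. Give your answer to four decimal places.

p = 0.3846

Risk-neutral probability p = (1 + 0.1 − 0.85)/(1.5 − 0.85) = 0.2500/0.6500 = 0.3846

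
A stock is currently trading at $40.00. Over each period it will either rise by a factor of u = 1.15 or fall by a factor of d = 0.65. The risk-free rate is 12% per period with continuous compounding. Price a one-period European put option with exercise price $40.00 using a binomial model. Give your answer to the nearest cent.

$0.56

Risk-neutral probability p = (e^0.12 − 0.65)/(1.15 − 0.65) = 0.4775/0.5000 = 0.9550
Terminal stock prices: S_u = 46, S_d = 26
Terminal payoffs (K − S): max(-6, 0) = 0, max(14, 0) = 14
Node 0 (S = 40): V_0 = e^(−0.12)·[0.9550·0.0000 + 0.0450·14.0000] = 0.5588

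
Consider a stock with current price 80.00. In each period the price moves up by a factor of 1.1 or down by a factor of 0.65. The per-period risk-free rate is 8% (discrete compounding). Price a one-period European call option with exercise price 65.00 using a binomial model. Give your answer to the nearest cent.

20.35

Risk-neutral probability p = (1 + 0.08 − 0.65)/(1.1 − 0.65) = 0.4300/0.4500 = 0.9556
Terminal stock prices: S_u = 88, S_d = 52
Terminal payoffs (S − K): max(23, 0) = 23, max(-13, 0) = 0
Node 0 (S = 80): V_0 = 1/1.08·[0.9556·23.0000 + 0.0444·0.0000] = 20.3498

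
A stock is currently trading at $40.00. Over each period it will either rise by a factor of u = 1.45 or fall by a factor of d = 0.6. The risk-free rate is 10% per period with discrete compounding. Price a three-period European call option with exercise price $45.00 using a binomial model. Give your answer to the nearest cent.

Risk-neutral probability p = (1 + 0.1 − 0.6)/(1.45 − 0.6) = 0.5000/0.8500 = 0.5882
Terminal stock prices: S_uuu = 121.9, S_uud = 50.46, S_udd = 20.88, S_ddd = 8.64
Terminal payoffs (S − K): max(76.94, 0) = 76.94, max(5.46, 0) = 5.46, max(-24.12, 0) = 0, max(-36.36, 0) = 0
Node uu (S = 84.1): V_uu = 1/1.1·[0.5882·76.9450 + 0.4118·5.4600] = 43.1909
Node ud (S = 34.8): V_ud = 1/1.1·[0.5882·5.4600 + 0.4118·0.0000] = 2.9198
Node dd (S = 14.4): V_dd = 1/1.1·[0.5882·0.0000 + 0.4118·0.0000] = 0.0000
Node u (S = 58): V_u = 1/1.1·[0.5882·43.1909 + 0.4118·2.9198] = 24.1897
Node d (S = 24): V_d = 1/1.1·[0.5882·2.9198 + 0.4118·0.0000] = 1.5614
Node 0 (S = 40): V_0 = 1/1.1·[0.5882·24.1897 + 0.4118·1.5614] = 13.5201

$13.52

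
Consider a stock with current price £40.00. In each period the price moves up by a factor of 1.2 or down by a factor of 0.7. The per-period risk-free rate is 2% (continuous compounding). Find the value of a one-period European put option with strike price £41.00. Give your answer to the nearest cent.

£4.58

Risk-neutral probability p = (e^0.02 − 0.7)/(1.2 − 0.7) = 0.3202/0.5000 = 0.6404
Terminal stock prices: S_u = 48, S_d = 28
Terminal payoffs (K − S): max(-7, 0) = 0, max(13, 0) = 13
Node 0 (S = 40): V_0 = e^(−0.02)·[0.6404·0.0000 + 0.3596·13.0000] = 4.5822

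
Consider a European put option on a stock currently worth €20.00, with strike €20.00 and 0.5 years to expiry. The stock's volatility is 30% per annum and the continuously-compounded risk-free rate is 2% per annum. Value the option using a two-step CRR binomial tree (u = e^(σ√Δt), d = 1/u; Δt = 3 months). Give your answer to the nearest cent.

CRR parameters: u = e^(σ√Δt) = e^(0.3·√0.25) = 1.1618, d = 1/u = 0.8607
Per-period rate: rΔt = 0.02·0.25 = 0.005, so R = e^0.005 = 1.0050
Risk-neutral probability p = (e^0.005 − 0.8607)/(1.1618 − 0.8607) = 0.1443/0.3011 = 0.4792
Terminal stock prices: S_uu = 27, S_ud = 20, S_dd = 14.82
Terminal payoffs (K − S): max(-6.997, 0) = 0, max(0, 0) = 0, max(5.184, 0) = 5.184
Node u (S = 23.24): V_u = e^(−0.005)·[0.4792·0.0000 + 0.5208·0.0000] = 0.0000
Node d (S = 17.21): V_d = e^(−0.005)·[0.4792·0.0000 + 0.5208·5.1836] = 2.6861
Node 0 (S = 20): V_0 = e^(−0.005)·[0.4792·0.0000 + 0.5208·2.6861] = 1.3919

€1.39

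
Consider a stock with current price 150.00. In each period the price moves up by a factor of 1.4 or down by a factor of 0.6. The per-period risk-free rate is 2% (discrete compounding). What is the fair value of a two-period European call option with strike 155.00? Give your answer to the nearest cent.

Risk-neutral probability p = (1 + 0.02 − 0.6)/(1.4 − 0.6) = 0.4200/0.8000 = 0.5250
Terminal stock prices: S_uu = 294, S_ud = 126, S_dd = 54
Terminal payoffs (S − K): max(139, 0) = 139, max(-29, 0) = 0, max(-101, 0) = 0
Node u (S = 210): V_u = 1/1.02·[0.5250·139.0000 + 0.4750·0.0000] = 71.5441
Node d (S = 90): V_d = 1/1.02·[0.5250·0.0000 + 0.4750·0.0000] = 0.0000
Node 0 (S = 150): V_0 = 1/1.02·[0.5250·71.5441 + 0.4750·0.0000] = 36.8242

36.82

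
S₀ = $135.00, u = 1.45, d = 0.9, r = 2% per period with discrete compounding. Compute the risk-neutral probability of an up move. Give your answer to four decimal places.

Risk-neutral probability p = (1 + 0.02 − 0.9)/(1.45 − 0.9) = 0.1200/0.5500 = 0.2182

p = 0.2182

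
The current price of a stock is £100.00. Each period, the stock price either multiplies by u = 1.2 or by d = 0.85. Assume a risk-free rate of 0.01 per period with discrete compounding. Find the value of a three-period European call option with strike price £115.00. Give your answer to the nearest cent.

£7.80

Risk-neutral probability p = (1 + 0.01 − 0.85)/(1.2 − 0.85) = 0.1600/0.3500 = 0.4571
Terminal stock prices: S_uuu = 172.8, S_uud = 122.4, S_udd = 86.7, S_ddd = 61.41
Terminal payoffs (S − K): max(57.8, 0) = 57.8, max(7.4, 0) = 7.4, max(-28.3, 0) = 0, max(-53.59, 0) = 0
Node uu (S = 144): V_uu = 1/1.01·[0.4571·57.8000 + 0.5429·7.4000] = 30.1386
Node ud (S = 102): V_ud = 1/1.01·[0.4571·7.4000 + 0.5429·0.0000] = 3.3494
Node dd (S = 72.25): V_dd = 1/1.01·[0.4571·0.0000 + 0.5429·0.0000] = 0.0000
Node u (S = 120): V_u = 1/1.01·[0.4571·30.1386 + 0.5429·3.3494] = 15.4415
Node d (S = 85): V_d = 1/1.01·[0.4571·3.3494 + 0.5429·0.0000] = 1.5160
Node 0 (S = 100): V_0 = 1/1.01·[0.4571·15.4415 + 0.5429·1.5160] = 7.8039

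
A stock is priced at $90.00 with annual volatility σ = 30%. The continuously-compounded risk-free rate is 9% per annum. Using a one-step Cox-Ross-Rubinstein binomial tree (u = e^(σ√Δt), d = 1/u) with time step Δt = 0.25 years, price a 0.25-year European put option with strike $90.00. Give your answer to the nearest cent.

CRR parameters: u = e^(σ√Δt) = e^(0.3·√0.25) = 1.1618, d = 1/u = 0.8607
Per-period rate: rΔt = 0.09·0.25 = 0.0225, so R = e^0.0225 = 1.0228
Risk-neutral probability p = (e^0.0225 − 0.8607)/(1.1618 − 0.8607) = 0.1620/0.3011 = 0.5381
Terminal stock prices: S_u = 104.6, S_d = 77.46
Terminal payoffs (K − S): max(-14.57, 0) = 0, max(12.54, 0) = 12.54
Node 0 (S = 90): V_0 = e^(−0.0225)·[0.5381·0.0000 + 0.4619·12.5363] = 5.6612

$5.66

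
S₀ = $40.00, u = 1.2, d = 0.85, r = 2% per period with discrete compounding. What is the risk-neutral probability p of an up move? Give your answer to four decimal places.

p = 0.4857

Risk-neutral probability p = (1 + 0.02 − 0.85)/(1.2 − 0.85) = 0.1700/0.3500 = 0.4857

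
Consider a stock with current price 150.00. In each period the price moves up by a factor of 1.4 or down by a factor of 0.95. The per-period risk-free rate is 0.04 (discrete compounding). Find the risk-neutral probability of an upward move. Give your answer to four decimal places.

Risk-neutral probability p = (1 + 0.04 − 0.95)/(1.4 − 0.95) = 0.0900/0.4500 = 0.2000

p = 0.2000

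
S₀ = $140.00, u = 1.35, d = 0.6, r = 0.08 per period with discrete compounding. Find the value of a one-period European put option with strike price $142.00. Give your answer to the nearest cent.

$19.33

Risk-neutral probability p = (1 + 0.08 − 0.6)/(1.35 − 0.6) = 0.4800/0.7500 = 0.6400
Terminal stock prices: S_u = 189, S_d = 84
Terminal payoffs (K − S): max(-47, 0) = 0, max(58, 0) = 58
Node 0 (S = 140): V_0 = 1/1.08·[0.6400·0.0000 + 0.3600·58.0000] = 19.3333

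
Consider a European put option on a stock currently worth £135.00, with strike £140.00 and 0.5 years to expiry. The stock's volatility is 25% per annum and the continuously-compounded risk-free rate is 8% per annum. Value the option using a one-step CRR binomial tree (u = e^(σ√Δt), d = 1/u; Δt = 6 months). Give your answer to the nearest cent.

£11.08

CRR parameters: u = e^(σ√Δt) = e^(0.25·√0.5) = 1.1934, d = 1/u = 0.8380
Per-period rate: rΔt = 0.08·0.5 = 0.04, so R = e^0.04 = 1.0408
Risk-neutral probability p = (e^0.04 − 0.8380)/(1.1934 − 0.8380) = 0.2028/0.3554 = 0.5708
Terminal stock prices: S_u = 161.1, S_d = 113.1
Terminal payoffs (K − S): max(-21.1, 0) = 0, max(26.87, 0) = 26.87
Node 0 (S = 135): V_0 = e^(−0.04)·[0.5708·0.0000 + 0.4292·26.8745] = 11.0835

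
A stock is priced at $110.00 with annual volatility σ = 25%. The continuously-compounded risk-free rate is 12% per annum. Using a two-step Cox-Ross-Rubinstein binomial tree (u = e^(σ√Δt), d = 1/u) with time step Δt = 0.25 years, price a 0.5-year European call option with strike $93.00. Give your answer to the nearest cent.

$23.57

CRR parameters: u = e^(σ√Δt) = e^(0.25·√0.25) = 1.1331, d = 1/u = 0.8825
Per-period rate: rΔt = 0.12·0.25 = 0.03, so R = e^0.03 = 1.0305
Risk-neutral probability p = (e^0.03 − 0.8825)/(1.1331 − 0.8825) = 0.1480/0.2507 = 0.5903
Terminal stock prices: S_uu = 141.2, S_ud = 110, S_dd = 85.67
Terminal payoffs (S − K): max(48.24, 0) = 48.24, max(17, 0) = 17, max(-7.332, 0) = 0
Node u (S = 124.6): V_u = e^(−0.03)·[0.5903·48.2428 + 0.4097·17.0000] = 34.3949
Node d (S = 97.07): V_d = e^(−0.03)·[0.5903·17.0000 + 0.4097·0.0000] = 9.7384
Node 0 (S = 110): V_0 = e^(−0.03)·[0.5903·34.3949 + 0.4097·9.7384] = 23.5750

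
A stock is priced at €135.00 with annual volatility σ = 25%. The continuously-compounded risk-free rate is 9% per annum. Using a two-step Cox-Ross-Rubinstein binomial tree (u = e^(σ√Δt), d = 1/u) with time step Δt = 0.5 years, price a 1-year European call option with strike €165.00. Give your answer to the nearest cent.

CRR parameters: u = e^(σ√Δt) = e^(0.25·√0.5) = 1.1934, d = 1/u = 0.8380
Per-period rate: rΔt = 0.09·0.5 = 0.045, so R = e^0.045 = 1.0460
Risk-neutral probability p = (e^0.045 − 0.8380)/(1.1934 − 0.8380) = 0.2081/0.3554 = 0.5854
Terminal stock prices: S_uu = 192.3, S_ud = 135, S_dd = 94.8
Terminal payoffs (S − K): max(27.26, 0) = 27.26, max(-30, 0) = 0, max(-70.2, 0) = 0
Node u (S = 161.1): V_u = e^(−0.045)·[0.5854·27.2561 + 0.4146·0.0000] = 15.2544
Node d (S = 113.1): V_d = e^(−0.045)·[0.5854·0.0000 + 0.4146·0.0000] = 0.0000
Node 0 (S = 135): V_0 = e^(−0.045)·[0.5854·15.2544 + 0.4146·0.0000] = 8.5375

€8.54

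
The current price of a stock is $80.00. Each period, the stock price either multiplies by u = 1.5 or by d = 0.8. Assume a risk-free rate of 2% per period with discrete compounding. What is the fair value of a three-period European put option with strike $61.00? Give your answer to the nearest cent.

$6.09

Risk-neutral probability p = (1 + 0.02 − 0.8)/(1.5 − 0.8) = 0.2200/0.7000 = 0.3143
Terminal stock prices: S_uuu = 270, S_uud = 144, S_udd = 76.8, S_ddd = 40.96
Terminal payoffs (K − S): max(-209, 0) = 0, max(-83, 0) = 0, max(-15.8, 0) = 0, max(20.04, 0) = 20.04
Node uu (S = 180): V_uu = 1/1.02·[0.3143·0.0000 + 0.6857·0.0000] = 0.0000
Node ud (S = 96): V_ud = 1/1.02·[0.3143·0.0000 + 0.6857·0.0000] = 0.0000
Node dd (S = 51.2): V_dd = 1/1.02·[0.3143·0.0000 + 0.6857·20.0400] = 13.4723
Node u (S = 120): V_u = 1/1.02·[0.3143·0.0000 + 0.6857·0.0000] = 0.0000
Node d (S = 64): V_d = 1/1.02·[0.3143·0.0000 + 0.6857·13.4723] = 9.0570
Node 0 (S = 80): V_0 = 1/1.02·[0.3143·0.0000 + 0.6857·9.0570] = 6.0887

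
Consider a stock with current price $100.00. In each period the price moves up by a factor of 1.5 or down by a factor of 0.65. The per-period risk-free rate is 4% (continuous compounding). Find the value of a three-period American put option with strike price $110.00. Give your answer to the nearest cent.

$29.35

Risk-neutral probability p = (e^0.04 − 0.65)/(1.5 − 0.65) = 0.3908/0.8500 = 0.4598
Terminal stock prices: S_uuu = 337.5, S_uud = 146.2, S_udd = 63.38, S_ddd = 27.46
Terminal payoffs (K − S): max(-227.5, 0) = 0, max(-36.25, 0) = 0, max(46.62, 0) = 46.62, max(82.54, 0) = 82.54
Node uu (S = 225): continuation = e^(−0.04)·[0.4598·0.0000 + 0.5402·0.0000] = 0.0000; exercise value = 0.0000 ≤ continuation, so V_uu = 0.0000
Node ud (S = 97.5): continuation = e^(−0.04)·[0.4598·0.0000 + 0.5402·46.6250] = 24.2002; exercise value = 12.5000 ≤ continuation, so V_ud = 24.2002
Node dd (S = 42.25): continuation = e^(−0.04)·[0.4598·46.6250 + 0.5402·82.5375] = 63.4368; exercise value = 67.7500 > continuation, so V_dd = 67.7500 (exercise)
Node u (S = 150): continuation = e^(−0.04)·[0.4598·0.0000 + 0.5402·24.2002] = 12.5609; exercise value = 0.0000 ≤ continuation, so V_u = 12.5609
Node d (S = 65): continuation = e^(−0.04)·[0.4598·24.2002 + 0.5402·67.7500] = 45.8554; exercise value = 45.0000 ≤ continuation, so V_d = 45.8554
Node 0 (S = 100): continuation = e^(−0.04)·[0.4598·12.5609 + 0.5402·45.8554] = 29.3496; exercise value = 10.0000 ≤ continuation, so V_0 = 29.3496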